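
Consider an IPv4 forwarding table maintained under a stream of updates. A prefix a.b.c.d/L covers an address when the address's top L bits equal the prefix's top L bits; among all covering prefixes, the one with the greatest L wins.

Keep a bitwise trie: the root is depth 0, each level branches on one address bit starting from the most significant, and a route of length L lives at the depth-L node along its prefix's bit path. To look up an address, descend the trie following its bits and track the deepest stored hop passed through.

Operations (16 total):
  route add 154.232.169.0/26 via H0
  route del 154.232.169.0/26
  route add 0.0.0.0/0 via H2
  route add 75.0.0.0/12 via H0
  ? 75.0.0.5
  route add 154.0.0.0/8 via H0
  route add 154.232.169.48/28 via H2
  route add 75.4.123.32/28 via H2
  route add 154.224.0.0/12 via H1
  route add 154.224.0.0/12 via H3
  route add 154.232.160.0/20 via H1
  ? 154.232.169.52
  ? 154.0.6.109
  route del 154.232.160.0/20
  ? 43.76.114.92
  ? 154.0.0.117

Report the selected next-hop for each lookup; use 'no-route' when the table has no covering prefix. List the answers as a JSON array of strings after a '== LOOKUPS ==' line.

Process each operation:
  + 154.232.169.0/26 (H0) depth=26
  - 154.232.169.0/26 clear@26
  + 0.0.0.0/0 (H2) depth=0
  + 75.0.0.0/12 (H0) depth=12
  Q 75.0.0.5: descend 010010110000 ; hops seen [H2,H0] ; pick H0
  + 154.0.0.0/8 (H0) depth=8
  + 154.232.169.48/28 (H2) depth=28
  + 75.4.123.32/28 (H2) depth=28
  + 154.224.0.0/12 (H1) depth=12
  + 154.224.0.0/12 (H3) depth=12
  + 154.232.160.0/20 (H1) depth=20
  Q 154.232.169.52: descend 1001101011101000101010010011 ; hops seen [H2,H0,H3,H1,H2] ; pick H2
  Q 154.0.6.109: descend 10011010 ; hops seen [H2,H0] ; pick H0
  - 154.232.160.0/20 clear@20
  Q 43.76.114.92: descend 0 ; hops seen [H2] ; pick H2
  Q 154.0.0.117: descend 10011010 ; hops seen [H2,H0] ; pick H0

== LOOKUPS ==
["H0","H2","H0","H2","H0"]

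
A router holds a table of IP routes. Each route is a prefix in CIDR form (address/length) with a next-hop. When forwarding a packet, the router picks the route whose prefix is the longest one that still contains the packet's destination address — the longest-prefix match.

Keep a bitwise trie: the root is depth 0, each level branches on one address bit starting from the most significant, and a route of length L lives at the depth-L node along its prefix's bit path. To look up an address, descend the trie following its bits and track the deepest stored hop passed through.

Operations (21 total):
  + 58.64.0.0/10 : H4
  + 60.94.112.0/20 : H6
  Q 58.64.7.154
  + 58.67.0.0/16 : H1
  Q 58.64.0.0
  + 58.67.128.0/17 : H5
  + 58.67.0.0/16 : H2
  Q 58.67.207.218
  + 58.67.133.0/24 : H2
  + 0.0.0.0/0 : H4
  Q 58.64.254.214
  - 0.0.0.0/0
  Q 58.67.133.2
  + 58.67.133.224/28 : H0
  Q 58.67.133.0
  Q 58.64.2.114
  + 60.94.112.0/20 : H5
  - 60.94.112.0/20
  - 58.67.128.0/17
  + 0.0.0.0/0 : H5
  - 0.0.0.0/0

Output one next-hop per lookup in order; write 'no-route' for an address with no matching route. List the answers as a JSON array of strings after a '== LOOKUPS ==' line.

Trace:
  + 58.64.0.0/10 (H4) depth=10
  + 60.94.112.0/20 (H6) depth=20
  ? 58.64.7.154  path d0:-→d1:-→d2:-→d3:-→d4:-→d5:-→d6:-→d7:-→d8:-→d9:-→d10:H4  best=H4
  + 58.67.0.0/16 (H1) depth=16
  ? 58.64.0.0  path d0:-→d1:-→d2:-→d3:-→d4:-→d5:-→d6:-→d7:-→d8:-→d9:-→d10:H4→d11:-→d12:-→d13:-→d14:-  best=H4
  + 58.67.128.0/17 (H5) depth=17
  + 58.67.0.0/16 (H2) depth=16
  ? 58.67.207.218  path d0:-→d1:-→d2:-→d3:-→d4:-→d5:-→d6:-→d7:-→d8:-→d9:-→d10:H4→d11:-→d12:-→d13:-→d14:-→d15:-→d16:H2→d17:H5  best=H5
  + 58.67.133.0/24 (H2) depth=24
  + 0.0.0.0/0 (H4) depth=0
  ? 58.64.254.214  path d0:H4→d1:-→d2:-→d3:-→d4:-→d5:-→d6:-→d7:-→d8:-→d9:-→d10:H4→d11:-→d12:-→d13:-→d14:-  best=H4
  del 0.0.0.0/0 (clear depth 0)
  ? 58.67.133.2  path d0:-→d1:-→d2:-→d3:-→d4:-→d5:-→d6:-→d7:-→d8:-→d9:-→d10:H4→d11:-→d12:-→d13:-→d14:-→d15:-→d16:H2→d17:H5→d18:-→d19:-→d20:-→d21:-→d22:-→d23:-→d24:H2  best=H2
  + 58.67.133.224/28 (H0) depth=28
  ? 58.67.133.0  path d0:-→d1:-→d2:-→d3:-→d4:-→d5:-→d6:-→d7:-→d8:-→d9:-→d10:H4→d11:-→d12:-→d13:-→d14:-→d15:-→d16:H2→d17:H5→d18:-→d19:-→d20:-→d21:-→d22:-→d23:-→d24:H2  best=H2
  ? 58.64.2.114  path d0:-→d1:-→d2:-→d3:-→d4:-→d5:-→d6:-→d7:-→d8:-→d9:-→d10:H4→d11:-→d12:-→d13:-→d14:-  best=H4
  + 60.94.112.0/20 (H5) depth=20
  del 60.94.112.0/20 (clear depth 20)
  del 58.67.128.0/17 (clear depth 17)
  + 0.0.0.0/0 (H5) depth=0
  del 0.0.0.0/0 (clear depth 0)

== LOOKUPS ==
["H4","H4","H5","H4","H2","H2","H4"]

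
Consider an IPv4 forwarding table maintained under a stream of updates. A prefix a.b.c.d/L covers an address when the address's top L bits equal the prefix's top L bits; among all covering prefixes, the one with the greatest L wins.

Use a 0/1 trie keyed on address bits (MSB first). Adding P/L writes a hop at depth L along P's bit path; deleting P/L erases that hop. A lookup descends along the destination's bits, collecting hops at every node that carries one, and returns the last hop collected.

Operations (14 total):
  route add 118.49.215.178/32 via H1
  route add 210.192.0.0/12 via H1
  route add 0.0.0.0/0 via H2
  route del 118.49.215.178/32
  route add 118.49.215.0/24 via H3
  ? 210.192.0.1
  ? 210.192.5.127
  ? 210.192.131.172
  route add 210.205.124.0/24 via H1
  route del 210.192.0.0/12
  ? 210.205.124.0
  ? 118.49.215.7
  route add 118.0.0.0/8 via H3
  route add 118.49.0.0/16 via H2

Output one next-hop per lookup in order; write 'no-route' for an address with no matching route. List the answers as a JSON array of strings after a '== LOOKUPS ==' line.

Apply in order:
  + 118.49.215.178/32 (H1) depth=32
  + 210.192.0.0/12 (H1) depth=12
  + 0.0.0.0/0 (H2) depth=0
  - 118.49.215.178/32 clear@32
  + 118.49.215.0/24 (H3) depth=24
  ? 210.192.0.1  path d0:H2→d1:-→d2:-→d3:-→d4:-→d5:-→d6:-→d7:-→d8:-→d9:-→d10:-→d11:-→d12:H1  best=H1
  ? 210.192.5.127  path d0:H2→d1:-→d2:-→d3:-→d4:-→d5:-→d6:-→d7:-→d8:-→d9:-→d10:-→d11:-→d12:H1  best=H1
  ? 210.192.131.172  path d0:H2→d1:-→d2:-→d3:-→d4:-→d5:-→d6:-→d7:-→d8:-→d9:-→d10:-→d11:-→d12:H1  best=H1
  + 210.205.124.0/24 (H1) depth=24
  - 210.192.0.0/12 clear@12
  ? 210.205.124.0  path d0:H2→d1:-→d2:-→d3:-→d4:-→d5:-→d6:-→d7:-→d8:-→d9:-→d10:-→d11:-→d12:-→d13:-→d14:-→d15:-→d16:-→d17:-→d18:-→d19:-→d20:-→d21:-→d22:-→d23:-→d24:H1  best=H1
  ? 118.49.215.7  path d0:H2→d1:-→d2:-→d3:-→d4:-→d5:-→d6:-→d7:-→d8:-→d9:-→d10:-→d11:-→d12:-→d13:-→d14:-→d15:-→d16:-→d17:-→d18:-→d19:-→d20:-→d21:-→d22:-→d23:-→d24:H3  best=H3
  + 118.0.0.0/8 (H3) depth=8
  + 118.49.0.0/16 (H2) depth=16

== LOOKUPS ==
["H1","H1","H1","H1","H3"]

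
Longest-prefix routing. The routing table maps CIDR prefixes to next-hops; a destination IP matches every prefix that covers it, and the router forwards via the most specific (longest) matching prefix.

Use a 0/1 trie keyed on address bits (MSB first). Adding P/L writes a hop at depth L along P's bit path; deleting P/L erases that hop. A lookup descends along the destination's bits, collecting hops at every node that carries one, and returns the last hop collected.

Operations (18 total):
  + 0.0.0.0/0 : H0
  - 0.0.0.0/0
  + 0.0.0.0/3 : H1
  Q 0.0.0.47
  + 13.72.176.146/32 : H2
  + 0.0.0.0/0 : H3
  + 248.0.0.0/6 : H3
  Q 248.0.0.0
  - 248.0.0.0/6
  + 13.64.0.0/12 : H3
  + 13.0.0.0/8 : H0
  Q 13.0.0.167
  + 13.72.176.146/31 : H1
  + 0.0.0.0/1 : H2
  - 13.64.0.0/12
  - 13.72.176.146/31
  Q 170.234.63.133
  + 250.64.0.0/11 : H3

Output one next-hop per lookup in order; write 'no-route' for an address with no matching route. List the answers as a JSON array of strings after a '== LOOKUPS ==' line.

Apply in order:
  + 0.0.0.0/0 (H0) depth=0
  - 0.0.0.0/0 clear@0
  + 0.0.0.0/3 (H1) depth=3
  ? 0.0.0.47  path d0:-→d1:-→d2:-→d3:H1  best=H1
  + 13.72.176.146/32 (H2) depth=32
  + 0.0.0.0/0 (H3) depth=0
  + 248.0.0.0/6 (H3) depth=6
  ? 248.0.0.0  path d0:H3→d1:-→d2:-→d3:-→d4:-→d5:-→d6:H3  best=H3
  - 248.0.0.0/6 clear@6
  + 13.64.0.0/12 (H3) depth=12
  + 13.0.0.0/8 (H0) depth=8
  ? 13.0.0.167  path d0:H3→d1:-→d2:-→d3:H1→d4:-→d5:-→d6:-→d7:-→d8:H0→d9:-  best=H0
  + 13.72.176.146/31 (H1) depth=31
  + 0.0.0.0/1 (H2) depth=1
  - 13.64.0.0/12 clear@12
  - 13.72.176.146/31 clear@31
  ? 170.234.63.133  path d0:H3→d1:-  best=H3
  + 250.64.0.0/11 (H3) depth=11

== LOOKUPS ==
["H1","H3","H0","H3"]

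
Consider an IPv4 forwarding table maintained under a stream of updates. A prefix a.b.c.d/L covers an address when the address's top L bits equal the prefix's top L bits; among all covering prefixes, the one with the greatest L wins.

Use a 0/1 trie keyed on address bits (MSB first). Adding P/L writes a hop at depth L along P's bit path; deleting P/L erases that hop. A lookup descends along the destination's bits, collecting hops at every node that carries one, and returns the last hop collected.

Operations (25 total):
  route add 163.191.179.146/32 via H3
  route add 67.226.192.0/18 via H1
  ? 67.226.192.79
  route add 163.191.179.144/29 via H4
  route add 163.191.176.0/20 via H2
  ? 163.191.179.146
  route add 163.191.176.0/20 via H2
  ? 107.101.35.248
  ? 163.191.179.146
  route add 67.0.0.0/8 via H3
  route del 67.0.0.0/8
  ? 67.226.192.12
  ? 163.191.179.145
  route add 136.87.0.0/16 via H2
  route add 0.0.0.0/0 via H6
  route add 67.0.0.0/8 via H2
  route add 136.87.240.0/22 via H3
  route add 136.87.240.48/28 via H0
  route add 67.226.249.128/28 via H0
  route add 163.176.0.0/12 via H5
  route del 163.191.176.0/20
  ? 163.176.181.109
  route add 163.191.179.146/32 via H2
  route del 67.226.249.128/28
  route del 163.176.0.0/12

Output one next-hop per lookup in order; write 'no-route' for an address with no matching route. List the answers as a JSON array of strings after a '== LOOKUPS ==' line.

Trace:
  add 163.191.179.146/32 -> H3 at depth 32
  add 67.226.192.0/18 -> H1 at depth 18
  ? 67.226.192.79  path d0:-→d1:-→d2:-→d3:-→d4:-→d5:-→d6:-→d7:-→d8:-→d9:-→d10:-→d11:-→d12:-→d13:-→d14:-→d15:-→d16:-→d17:-→d18:H1  best=H1
  add 163.191.179.144/29 -> H4 at depth 29
  add 163.191.176.0/20 -> H2 at depth 20
  ? 163.191.179.146  path d0:-→d1:-→d2:-→d3:-→d4:-→d5:-→d6:-→d7:-→d8:-→d9:-→d10:-→d11:-→d12:-→d13:-→d14:-→d15:-→d16:-→d17:-→d18:-→d19:-→d20:H2→d21:-→d22:-→d23:-→d24:-→d25:-→d26:-→d27:-→d28:-→d29:H4→d30:-→d31:-→d32:H3  best=H3
  add 163.191.176.0/20 -> H2 at depth 20
  ? 107.101.35.248  path d0:-→d1:-→d2:-  best=no-route
  ? 163.191.179.146  path d0:-→d1:-→d2:-→d3:-→d4:-→d5:-→d6:-→d7:-→d8:-→d9:-→d10:-→d11:-→d12:-→d13:-→d14:-→d15:-→d16:-→d17:-→d18:-→d19:-→d20:H2→d21:-→d22:-→d23:-→d24:-→d25:-→d26:-→d27:-→d28:-→d29:H4→d30:-→d31:-→d32:H3  best=H3
  add 67.0.0.0/8 -> H3 at depth 8
  del 67.0.0.0/8 (clear depth 8)
  ? 67.226.192.12  path d0:-→d1:-→d2:-→d3:-→d4:-→d5:-→d6:-→d7:-→d8:-→d9:-→d10:-→d11:-→d12:-→d13:-→d14:-→d15:-→d16:-→d17:-→d18:H1  best=H1
  ? 163.191.179.145  path d0:-→d1:-→d2:-→d3:-→d4:-→d5:-→d6:-→d7:-→d8:-→d9:-→d10:-→d11:-→d12:-→d13:-→d14:-→d15:-→d16:-→d17:-→d18:-→d19:-→d20:H2→d21:-→d22:-→d23:-→d24:-→d25:-→d26:-→d27:-→d28:-→d29:H4→d30:-  best=H4
  add 136.87.0.0/16 -> H2 at depth 16
  add 0.0.0.0/0 -> H6 at depth 0
  add 67.0.0.0/8 -> H2 at depth 8
  add 136.87.240.0/22 -> H3 at depth 22
  add 136.87.240.48/28 -> H0 at depth 28
  add 67.226.249.128/28 -> H0 at depth 28
  add 163.176.0.0/12 -> H5 at depth 12
  del 163.191.176.0/20 (clear depth 20)
  ? 163.176.181.109  path d0:H6→d1:-→d2:-→d3:-→d4:-→d5:-→d6:-→d7:-→d8:-→d9:-→d10:-→d11:-→d12:H5  best=H5
  add 163.191.179.146/32 -> H2 at depth 32
  del 67.226.249.128/28 (clear depth 28)
  del 163.176.0.0/12 (clear depth 12)

== LOOKUPS ==
["H1","H3","no-route","H3","H1","H4","H5"]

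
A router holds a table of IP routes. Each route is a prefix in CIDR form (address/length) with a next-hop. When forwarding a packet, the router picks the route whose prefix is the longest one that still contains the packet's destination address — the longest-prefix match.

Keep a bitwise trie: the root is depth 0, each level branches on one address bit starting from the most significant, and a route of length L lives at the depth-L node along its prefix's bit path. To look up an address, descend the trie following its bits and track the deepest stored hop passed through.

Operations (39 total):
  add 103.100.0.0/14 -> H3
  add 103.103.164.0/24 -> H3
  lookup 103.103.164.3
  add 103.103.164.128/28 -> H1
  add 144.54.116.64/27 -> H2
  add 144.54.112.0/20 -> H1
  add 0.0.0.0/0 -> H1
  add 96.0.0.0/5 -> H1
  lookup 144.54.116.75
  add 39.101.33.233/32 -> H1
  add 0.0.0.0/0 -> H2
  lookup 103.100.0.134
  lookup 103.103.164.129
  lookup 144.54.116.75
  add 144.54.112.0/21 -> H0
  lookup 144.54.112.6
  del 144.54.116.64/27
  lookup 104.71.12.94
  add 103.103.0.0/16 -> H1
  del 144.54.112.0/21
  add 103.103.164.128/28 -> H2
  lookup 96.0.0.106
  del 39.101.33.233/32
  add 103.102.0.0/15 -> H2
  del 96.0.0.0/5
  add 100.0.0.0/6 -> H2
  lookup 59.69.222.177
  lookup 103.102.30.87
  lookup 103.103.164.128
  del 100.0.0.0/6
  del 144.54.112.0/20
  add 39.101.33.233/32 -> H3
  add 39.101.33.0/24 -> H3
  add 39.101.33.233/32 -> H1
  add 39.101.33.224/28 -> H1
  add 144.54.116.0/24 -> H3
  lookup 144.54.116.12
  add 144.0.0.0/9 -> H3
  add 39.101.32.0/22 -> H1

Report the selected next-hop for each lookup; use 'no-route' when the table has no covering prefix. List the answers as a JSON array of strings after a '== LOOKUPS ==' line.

Trace:
  + 103.100.0.0/14 (H3) depth=14
  + 103.103.164.0/24 (H3) depth=24
  Q 103.103.164.3: descend 011001110110011110100100 ; hops seen [H3,H3] ; pick H3
  + 103.103.164.128/28 (H1) depth=28
  + 144.54.116.64/27 (H2) depth=27
  + 144.54.112.0/20 (H1) depth=20
  + 0.0.0.0/0 (H1) depth=0
  + 96.0.0.0/5 (H1) depth=5
  Q 144.54.116.75: descend 100100000011011001110100010 ; hops seen [H1,H1,H2] ; pick H2
  + 39.101.33.233/32 (H1) depth=32
  + 0.0.0.0/0 (H2) depth=0
  Q 103.100.0.134: descend 01100111011001 ; hops seen [H2,H1,H3] ; pick H3
  Q 103.103.164.129: descend 0110011101100111101001001000 ; hops seen [H2,H1,H3,H3,H1] ; pick H1
  Q 144.54.116.75: descend 100100000011011001110100010 ; hops seen [H2,H1,H2] ; pick H2
  + 144.54.112.0/21 (H0) depth=21
  Q 144.54.112.6: descend 100100000011011001110 ; hops seen [H2,H1,H0] ; pick H0
  - 144.54.116.64/27 clear@27
  Q 104.71.12.94: descend 0110 ; hops seen [H2] ; pick H2
  + 103.103.0.0/16 (H1) depth=16
  - 144.54.112.0/21 clear@21
  + 103.103.164.128/28 (H2) depth=28
  Q 96.0.0.106: descend 01100 ; hops seen [H2,H1] ; pick H1
  - 39.101.33.233/32 clear@32
  + 103.102.0.0/15 (H2) depth=15
  - 96.0.0.0/5 clear@5
  + 100.0.0.0/6 (H2) depth=6
  Q 59.69.222.177: descend 001 ; hops seen [H2] ; pick H2
  Q 103.102.30.87: descend 011001110110011 ; hops seen [H2,H2,H3,H2] ; pick H2
  Q 103.103.164.128: descend 0110011101100111101001001000 ; hops seen [H2,H2,H3,H2,H1,H3,H2] ; pick H2
  - 100.0.0.0/6 clear@6
  - 144.54.112.0/20 clear@20
  + 39.101.33.233/32 (H3) depth=32
  + 39.101.33.0/24 (H3) depth=24
  + 39.101.33.233/32 (H1) depth=32
  + 39.101.33.224/28 (H1) depth=28
  + 144.54.116.0/24 (H3) depth=24
  Q 144.54.116.12: descend 1001000000110110011101000 ; hops seen [H2,H3] ; pick H3
  + 144.0.0.0/9 (H3) depth=9
  + 39.101.32.0/22 (H1) depth=22

== LOOKUPS ==
["H3","H2","H3","H1","H2","H0","H2","H1","H2","H2","H2","H3"]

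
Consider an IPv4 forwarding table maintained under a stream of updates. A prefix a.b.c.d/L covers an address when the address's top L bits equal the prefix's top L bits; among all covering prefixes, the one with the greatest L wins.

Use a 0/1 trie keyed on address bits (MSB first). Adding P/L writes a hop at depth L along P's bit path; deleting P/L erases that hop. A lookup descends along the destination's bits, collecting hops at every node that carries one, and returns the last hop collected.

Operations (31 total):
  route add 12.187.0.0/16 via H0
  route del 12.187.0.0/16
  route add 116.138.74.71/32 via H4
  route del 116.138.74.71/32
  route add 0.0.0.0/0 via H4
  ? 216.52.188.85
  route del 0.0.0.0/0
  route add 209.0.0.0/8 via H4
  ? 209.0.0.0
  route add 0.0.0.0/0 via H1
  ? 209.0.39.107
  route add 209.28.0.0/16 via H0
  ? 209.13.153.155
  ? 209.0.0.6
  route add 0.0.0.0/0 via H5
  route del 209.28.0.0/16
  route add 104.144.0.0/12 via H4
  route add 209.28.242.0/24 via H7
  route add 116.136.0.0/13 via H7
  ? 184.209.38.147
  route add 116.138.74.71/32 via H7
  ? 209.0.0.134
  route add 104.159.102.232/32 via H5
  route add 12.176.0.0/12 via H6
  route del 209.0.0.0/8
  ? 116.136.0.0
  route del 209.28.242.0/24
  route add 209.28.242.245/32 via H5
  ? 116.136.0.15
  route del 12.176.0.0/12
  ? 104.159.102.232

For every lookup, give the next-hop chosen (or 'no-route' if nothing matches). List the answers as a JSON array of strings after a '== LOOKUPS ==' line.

Trace:
  add 12.187.0.0/16 -> H0 at depth 16
  - 12.187.0.0/16 clear@16
  add 116.138.74.71/32 -> H4 at depth 32
  - 116.138.74.71/32 clear@32
  add 0.0.0.0/0 -> H4 at depth 0
  ? 216.52.188.85  path d0:H4  best=H4
  - 0.0.0.0/0 clear@0
  add 209.0.0.0/8 -> H4 at depth 8
  ? 209.0.0.0  path d0:-→d1:-→d2:-→d3:-→d4:-→d5:-→d6:-→d7:-→d8:H4  best=H4
  add 0.0.0.0/0 -> H1 at depth 0
  ? 209.0.39.107  path d0:H1→d1:-→d2:-→d3:-→d4:-→d5:-→d6:-→d7:-→d8:H4  best=H4
  add 209.28.0.0/16 -> H0 at depth 16
  ? 209.13.153.155  path d0:H1→d1:-→d2:-→d3:-→d4:-→d5:-→d6:-→d7:-→d8:H4→d9:-→d10:-→d11:-  best=H4
  ? 209.0.0.6  path d0:H1→d1:-→d2:-→d3:-→d4:-→d5:-→d6:-→d7:-→d8:H4→d9:-→d10:-→d11:-  best=H4
  add 0.0.0.0/0 -> H5 at depth 0
  - 209.28.0.0/16 clear@16
  add 104.144.0.0/12 -> H4 at depth 12
  add 209.28.242.0/24 -> H7 at depth 24
  add 116.136.0.0/13 -> H7 at depth 13
  ? 184.209.38.147  path d0:H5→d1:-  best=H5
  add 116.138.74.71/32 -> H7 at depth 32
  ? 209.0.0.134  path d0:H5→d1:-→d2:-→d3:-→d4:-→d5:-→d6:-→d7:-→d8:H4→d9:-→d10:-→d11:-  best=H4
  add 104.159.102.232/32 -> H5 at depth 32
  add 12.176.0.0/12 -> H6 at depth 12
  - 209.0.0.0/8 clear@8
  ? 116.136.0.0  path d0:H5→d1:-→d2:-→d3:-→d4:-→d5:-→d6:-→d7:-→d8:-→d9:-→d10:-→d11:-→d12:-→d13:H7→d14:-  best=H7
  - 209.28.242.0/24 clear@24
  add 209.28.242.245/32 -> H5 at depth 32
  ? 116.136.0.15  path d0:H5→d1:-→d2:-→d3:-→d4:-→d5:-→d6:-→d7:-→d8:-→d9:-→d10:-→d11:-→d12:-→d13:H7→d14:-  best=H7
  - 12.176.0.0/12 clear@12
  ? 104.159.102.232  path d0:H5→d1:-→d2:-→d3:-→d4:-→d5:-→d6:-→d7:-→d8:-→d9:-→d10:-→d11:-→d12:H4→d13:-→d14:-→d15:-→d16:-→d17:-→d18:-→d19:-→d20:-→d21:-→d22:-→d23:-→d24:-→d25:-→d26:-→d27:-→d28:-→d29:-→d30:-→d31:-→d32:H5  best=H5

== LOOKUPS ==
["H4","H4","H4","H4","H4","H5","H4","H7","H7","H5"]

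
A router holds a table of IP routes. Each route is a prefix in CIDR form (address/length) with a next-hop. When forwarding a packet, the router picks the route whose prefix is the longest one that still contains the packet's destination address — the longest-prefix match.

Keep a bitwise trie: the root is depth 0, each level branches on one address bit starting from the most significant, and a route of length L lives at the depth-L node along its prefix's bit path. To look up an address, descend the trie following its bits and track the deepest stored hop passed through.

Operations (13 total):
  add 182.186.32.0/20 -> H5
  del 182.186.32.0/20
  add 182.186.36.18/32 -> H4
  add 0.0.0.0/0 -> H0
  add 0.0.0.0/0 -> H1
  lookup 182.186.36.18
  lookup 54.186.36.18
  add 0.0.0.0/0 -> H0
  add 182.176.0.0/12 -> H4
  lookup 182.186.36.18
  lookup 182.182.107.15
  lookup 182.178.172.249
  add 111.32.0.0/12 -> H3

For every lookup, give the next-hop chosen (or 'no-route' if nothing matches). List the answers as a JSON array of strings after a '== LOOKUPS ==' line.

Trace:
  + 182.186.32.0/20 (H5) depth=20
  del 182.186.32.0/20 (clear depth 20)
  + 182.186.36.18/32 (H4) depth=32
  + 0.0.0.0/0 (H0) depth=0
  + 0.0.0.0/0 (H1) depth=0
  lookup 182.186.36.18: bits 10110110101110100010010000010010 walk d0:H1→d1:-→d2:-→d3:-→d4:-→d5:-→d6:-→d7:-→d8:-→d9:-→d10:-→d11:-→d12:-→d13:-→d14:-→d15:-→d16:-→d17:-→d18:-→d19:-→d20:-→d21:-→d22:-→d23:-→d24:-→d25:-→d26:-→d27:-→d28:-→d29:-→d30:-→d31:-→d32:H4 -> H4
  lookup 54.186.36.18: bits ε walk d0:H1 -> H1
  + 0.0.0.0/0 (H0) depth=0
  + 182.176.0.0/12 (H4) depth=12
  lookup 182.186.36.18: bits 10110110101110100010010000010010 walk d0:H0→d1:-→d2:-→d3:-→d4:-→d5:-→d6:-→d7:-→d8:-→d9:-→d10:-→d11:-→d12:H4→d13:-→d14:-→d15:-→d16:-→d17:-→d18:-→d19:-→d20:-→d21:-→d22:-→d23:-→d24:-→d25:-→d26:-→d27:-→d28:-→d29:-→d30:-→d31:-→d32:H4 -> H4
  lookup 182.182.107.15: bits 101101101011 walk d0:H0→d1:-→d2:-→d3:-→d4:-→d5:-→d6:-→d7:-→d8:-→d9:-→d10:-→d11:-→d12:H4 -> H4
  lookup 182.178.172.249: bits 101101101011 walk d0:H0→d1:-→d2:-→d3:-→d4:-→d5:-→d6:-→d7:-→d8:-→d9:-→d10:-→d11:-→d12:H4 -> H4
  + 111.32.0.0/12 (H3) depth=12

== LOOKUPS ==
["H4","H1","H4","H4","H4"]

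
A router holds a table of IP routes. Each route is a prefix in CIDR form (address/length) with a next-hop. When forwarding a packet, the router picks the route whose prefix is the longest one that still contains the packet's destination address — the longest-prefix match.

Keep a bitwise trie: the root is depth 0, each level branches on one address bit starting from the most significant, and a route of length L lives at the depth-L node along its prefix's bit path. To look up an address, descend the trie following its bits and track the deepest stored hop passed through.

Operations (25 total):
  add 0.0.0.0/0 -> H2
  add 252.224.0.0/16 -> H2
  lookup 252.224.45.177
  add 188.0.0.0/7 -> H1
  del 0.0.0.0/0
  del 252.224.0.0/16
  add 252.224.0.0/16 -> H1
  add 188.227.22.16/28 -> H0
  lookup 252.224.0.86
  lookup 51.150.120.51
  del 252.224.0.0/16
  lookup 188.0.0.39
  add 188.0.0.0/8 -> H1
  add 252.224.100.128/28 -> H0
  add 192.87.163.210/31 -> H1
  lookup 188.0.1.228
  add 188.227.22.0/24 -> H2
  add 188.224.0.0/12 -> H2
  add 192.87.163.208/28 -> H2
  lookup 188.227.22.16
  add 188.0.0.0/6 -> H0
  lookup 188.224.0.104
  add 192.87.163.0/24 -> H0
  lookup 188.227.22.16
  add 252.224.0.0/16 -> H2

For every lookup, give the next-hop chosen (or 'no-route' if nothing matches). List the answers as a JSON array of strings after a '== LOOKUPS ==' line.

Process each operation:
  add 0.0.0.0/0 -> H2 at depth 0
  add 252.224.0.0/16 -> H2 at depth 16
  ? 252.224.45.177  path d0:H2→d1:-→d2:-→d3:-→d4:-→d5:-→d6:-→d7:-→d8:-→d9:-→d10:-→d11:-→d12:-→d13:-→d14:-→d15:-→d16:H2  best=H2
  add 188.0.0.0/7 -> H1 at depth 7
  - 0.0.0.0/0 clear@0
  - 252.224.0.0/16 clear@16
  add 252.224.0.0/16 -> H1 at depth 16
  add 188.227.22.16/28 -> H0 at depth 28
  ? 252.224.0.86  path d0:-→d1:-→d2:-→d3:-→d4:-→d5:-→d6:-→d7:-→d8:-→d9:-→d10:-→d11:-→d12:-→d13:-→d14:-→d15:-→d16:H1  best=H1
  ? 51.150.120.51  path d0:-  best=no-route
  - 252.224.0.0/16 clear@16
  ? 188.0.0.39  path d0:-→d1:-→d2:-→d3:-→d4:-→d5:-→d6:-→d7:H1→d8:-  best=H1
  add 188.0.0.0/8 -> H1 at depth 8
  add 252.224.100.128/28 -> H0 at depth 28
  add 192.87.163.210/31 -> H1 at depth 31
  ? 188.0.1.228  path d0:-→d1:-→d2:-→d3:-→d4:-→d5:-→d6:-→d7:H1→d8:H1  best=H1
  add 188.227.22.0/24 -> H2 at depth 24
  add 188.224.0.0/12 -> H2 at depth 12
  add 192.87.163.208/28 -> H2 at depth 28
  ? 188.227.22.16  path d0:-→d1:-→d2:-→d3:-→d4:-→d5:-→d6:-→d7:H1→d8:H1→d9:-→d10:-→d11:-→d12:H2→d13:-→d14:-→d15:-→d16:-→d17:-→d18:-→d19:-→d20:-→d21:-→d22:-→d23:-→d24:H2→d25:-→d26:-→d27:-→d28:H0  best=H0
  add 188.0.0.0/6 -> H0 at depth 6
  ? 188.224.0.104  path d0:-→d1:-→d2:-→d3:-→d4:-→d5:-→d6:H0→d7:H1→d8:H1→d9:-→d10:-→d11:-→d12:H2→d13:-→d14:-  best=H2
  add 192.87.163.0/24 -> H0 at depth 24
  ? 188.227.22.16  path d0:-→d1:-→d2:-→d3:-→d4:-→d5:-→d6:H0→d7:H1→d8:H1→d9:-→d10:-→d11:-→d12:H2→d13:-→d14:-→d15:-→d16:-→d17:-→d18:-→d19:-→d20:-→d21:-→d22:-→d23:-→d24:H2→d25:-→d26:-→d27:-→d28:H0  best=H0
  add 252.224.0.0/16 -> H2 at depth 16

== LOOKUPS ==
["H2","H1","no-route","H1","H1","H0","H2","H0"]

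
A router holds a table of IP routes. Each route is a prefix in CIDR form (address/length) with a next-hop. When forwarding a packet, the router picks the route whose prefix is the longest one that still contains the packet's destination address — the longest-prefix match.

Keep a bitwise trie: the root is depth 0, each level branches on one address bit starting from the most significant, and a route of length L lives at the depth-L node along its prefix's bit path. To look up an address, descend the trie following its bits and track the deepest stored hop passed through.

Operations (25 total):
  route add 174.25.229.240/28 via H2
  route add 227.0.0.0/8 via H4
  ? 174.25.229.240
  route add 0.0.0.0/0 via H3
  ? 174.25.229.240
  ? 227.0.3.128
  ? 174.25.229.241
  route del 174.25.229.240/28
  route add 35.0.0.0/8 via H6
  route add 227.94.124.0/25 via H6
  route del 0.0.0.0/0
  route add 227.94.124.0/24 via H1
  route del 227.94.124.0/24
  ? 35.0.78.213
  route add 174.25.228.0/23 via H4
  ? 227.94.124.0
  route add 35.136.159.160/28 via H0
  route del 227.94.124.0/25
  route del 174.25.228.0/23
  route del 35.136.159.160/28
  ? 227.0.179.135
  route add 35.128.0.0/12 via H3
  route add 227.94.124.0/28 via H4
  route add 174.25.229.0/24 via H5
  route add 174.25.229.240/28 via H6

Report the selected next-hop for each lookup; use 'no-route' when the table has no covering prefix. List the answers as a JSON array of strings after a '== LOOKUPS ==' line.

Trace:
  + 174.25.229.240/28 (H2) depth=28
  + 227.0.0.0/8 (H4) depth=8
  ? 174.25.229.240  path d0:-→d1:-→d2:-→d3:-→d4:-→d5:-→d6:-→d7:-→d8:-→d9:-→d10:-→d11:-→d12:-→d13:-→d14:-→d15:-→d16:-→d17:-→d18:-→d19:-→d20:-→d21:-→d22:-→d23:-→d24:-→d25:-→d26:-→d27:-→d28:H2  best=H2
  + 0.0.0.0/0 (H3) depth=0
  ? 174.25.229.240  path d0:H3→d1:-→d2:-→d3:-→d4:-→d5:-→d6:-→d7:-→d8:-→d9:-→d10:-→d11:-→d12:-→d13:-→d14:-→d15:-→d16:-→d17:-→d18:-→d19:-→d20:-→d21:-→d22:-→d23:-→d24:-→d25:-→d26:-→d27:-→d28:H2  best=H2
  ? 227.0.3.128  path d0:H3→d1:-→d2:-→d3:-→d4:-→d5:-→d6:-→d7:-→d8:H4  best=H4
  ? 174.25.229.241  path d0:H3→d1:-→d2:-→d3:-→d4:-→d5:-→d6:-→d7:-→d8:-→d9:-→d10:-→d11:-→d12:-→d13:-→d14:-→d15:-→d16:-→d17:-→d18:-→d19:-→d20:-→d21:-→d22:-→d23:-→d24:-→d25:-→d26:-→d27:-→d28:H2  best=H2
  del 174.25.229.240/28 (clear depth 28)
  + 35.0.0.0/8 (H6) depth=8
  + 227.94.124.0/25 (H6) depth=25
  del 0.0.0.0/0 (clear depth 0)
  + 227.94.124.0/24 (H1) depth=24
  del 227.94.124.0/24 (clear depth 24)
  ? 35.0.78.213  path d0:-→d1:-→d2:-→d3:-→d4:-→d5:-→d6:-→d7:-→d8:H6  best=H6
  + 174.25.228.0/23 (H4) depth=23
  ? 227.94.124.0  path d0:-→d1:-→d2:-→d3:-→d4:-→d5:-→d6:-→d7:-→d8:H4→d9:-→d10:-→d11:-→d12:-→d13:-→d14:-→d15:-→d16:-→d17:-→d18:-→d19:-→d20:-→d21:-→d22:-→d23:-→d24:-→d25:H6  best=H6
  + 35.136.159.160/28 (H0) depth=28
  del 227.94.124.0/25 (clear depth 25)
  del 174.25.228.0/23 (clear depth 23)
  del 35.136.159.160/28 (clear depth 28)
  ? 227.0.179.135  path d0:-→d1:-→d2:-→d3:-→d4:-→d5:-→d6:-→d7:-→d8:H4→d9:-  best=H4
  + 35.128.0.0/12 (H3) depth=12
  + 227.94.124.0/28 (H4) depth=28
  + 174.25.229.0/24 (H5) depth=24
  + 174.25.229.240/28 (H6) depth=28

== LOOKUPS ==
["H2","H2","H4","H2","H6","H6","H4"]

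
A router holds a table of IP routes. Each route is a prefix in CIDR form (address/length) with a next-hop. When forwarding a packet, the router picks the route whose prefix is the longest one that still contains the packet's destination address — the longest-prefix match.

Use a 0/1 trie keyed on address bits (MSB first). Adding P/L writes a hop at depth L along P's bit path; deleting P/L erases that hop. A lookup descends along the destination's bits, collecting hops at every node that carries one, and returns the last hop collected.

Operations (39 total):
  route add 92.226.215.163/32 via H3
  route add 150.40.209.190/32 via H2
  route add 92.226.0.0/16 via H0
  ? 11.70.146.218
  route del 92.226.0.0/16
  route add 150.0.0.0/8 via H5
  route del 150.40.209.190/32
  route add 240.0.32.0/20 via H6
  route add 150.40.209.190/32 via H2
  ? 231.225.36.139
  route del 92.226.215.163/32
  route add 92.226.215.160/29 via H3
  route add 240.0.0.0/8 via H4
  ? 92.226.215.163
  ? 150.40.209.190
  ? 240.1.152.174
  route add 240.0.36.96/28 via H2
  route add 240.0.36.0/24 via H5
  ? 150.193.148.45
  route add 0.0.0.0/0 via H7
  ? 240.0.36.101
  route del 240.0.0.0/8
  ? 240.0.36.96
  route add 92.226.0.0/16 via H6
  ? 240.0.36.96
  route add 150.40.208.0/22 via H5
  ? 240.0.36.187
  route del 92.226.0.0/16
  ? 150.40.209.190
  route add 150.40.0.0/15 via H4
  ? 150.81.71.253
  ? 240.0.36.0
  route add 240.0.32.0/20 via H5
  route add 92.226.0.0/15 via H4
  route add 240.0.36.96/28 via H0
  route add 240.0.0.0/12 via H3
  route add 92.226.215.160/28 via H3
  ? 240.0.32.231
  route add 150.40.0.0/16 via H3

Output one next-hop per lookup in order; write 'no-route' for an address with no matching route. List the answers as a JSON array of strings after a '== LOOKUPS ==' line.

Trace:
  add 92.226.215.163/32 -> H3 at depth 32
  add 150.40.209.190/32 -> H2 at depth 32
  add 92.226.0.0/16 -> H0 at depth 16
  ? 11.70.146.218  path d0:-→d1:-  best=no-route
  - 92.226.0.0/16 clear@16
  add 150.0.0.0/8 -> H5 at depth 8
  - 150.40.209.190/32 clear@32
  add 240.0.32.0/20 -> H6 at depth 20
  add 150.40.209.190/32 -> H2 at depth 32
  ? 231.225.36.139  path d0:-→d1:-→d2:-→d3:-  best=no-route
  - 92.226.215.163/32 clear@32
  add 92.226.215.160/29 -> H3 at depth 29
  add 240.0.0.0/8 -> H4 at depth 8
  ? 92.226.215.163  path d0:-→d1:-→d2:-→d3:-→d4:-→d5:-→d6:-→d7:-→d8:-→d9:-→d10:-→d11:-→d12:-→d13:-→d14:-→d15:-→d16:-→d17:-→d18:-→d19:-→d20:-→d21:-→d22:-→d23:-→d24:-→d25:-→d26:-→d27:-→d28:-→d29:H3→d30:-→d31:-→d32:-  best=H3
  ? 150.40.209.190  path d0:-→d1:-→d2:-→d3:-→d4:-→d5:-→d6:-→d7:-→d8:H5→d9:-→d10:-→d11:-→d12:-→d13:-→d14:-→d15:-→d16:-→d17:-→d18:-→d19:-→d20:-→d21:-→d22:-→d23:-→d24:-→d25:-→d26:-→d27:-→d28:-→d29:-→d30:-→d31:-→d32:H2  best=H2
  ? 240.1.152.174  path d0:-→d1:-→d2:-→d3:-→d4:-→d5:-→d6:-→d7:-→d8:H4→d9:-→d10:-→d11:-→d12:-→d13:-→d14:-→d15:-  best=H4
  add 240.0.36.96/28 -> H2 at depth 28
  add 240.0.36.0/24 -> H5 at depth 24
  ? 150.193.148.45  path d0:-→d1:-→d2:-→d3:-→d4:-→d5:-→d6:-→d7:-→d8:H5  best=H5
  add 0.0.0.0/0 -> H7 at depth 0
  ? 240.0.36.101  path d0:H7→d1:-→d2:-→d3:-→d4:-→d5:-→d6:-→d7:-→d8:H4→d9:-→d10:-→d11:-→d12:-→d13:-→d14:-→d15:-→d16:-→d17:-→d18:-→d19:-→d20:H6→d21:-→d22:-→d23:-→d24:H5→d25:-→d26:-→d27:-→d28:H2  best=H2
  - 240.0.0.0/8 clear@8
  ? 240.0.36.96  path d0:H7→d1:-→d2:-→d3:-→d4:-→d5:-→d6:-→d7:-→d8:-→d9:-→d10:-→d11:-→d12:-→d13:-→d14:-→d15:-→d16:-→d17:-→d18:-→d19:-→d20:H6→d21:-→d22:-→d23:-→d24:H5→d25:-→d26:-→d27:-→d28:H2  best=H2
  add 92.226.0.0/16 -> H6 at depth 16
  ? 240.0.36.96  path d0:H7→d1:-→d2:-→d3:-→d4:-→d5:-→d6:-→d7:-→d8:-→d9:-→d10:-→d11:-→d12:-→d13:-→d14:-→d15:-→d16:-→d17:-→d18:-→d19:-→d20:H6→d21:-→d22:-→d23:-→d24:H5→d25:-→d26:-→d27:-→d28:H2  best=H2
  add 150.40.208.0/22 -> H5 at depth 22
  ? 240.0.36.187  path d0:H7→d1:-→d2:-→d3:-→d4:-→d5:-→d6:-→d7:-→d8:-→d9:-→d10:-→d11:-→d12:-→d13:-→d14:-→d15:-→d16:-→d17:-→d18:-→d19:-→d20:H6→d21:-→d22:-→d23:-→d24:H5  best=H5
  - 92.226.0.0/16 clear@16
  ? 150.40.209.190  path d0:H7→d1:-→d2:-→d3:-→d4:-→d5:-→d6:-→d7:-→d8:H5→d9:-→d10:-→d11:-→d12:-→d13:-→d14:-→d15:-→d16:-→d17:-→d18:-→d19:-→d20:-→d21:-→d22:H5→d23:-→d24:-→d25:-→d26:-→d27:-→d28:-→d29:-→d30:-→d31:-→d32:H2  best=H2
  add 150.40.0.0/15 -> H4 at depth 15
  ? 150.81.71.253  path d0:H7→d1:-→d2:-→d3:-→d4:-→d5:-→d6:-→d7:-→d8:H5→d9:-  best=H5
  ? 240.0.36.0  path d0:H7→d1:-→d2:-→d3:-→d4:-→d5:-→d6:-→d7:-→d8:-→d9:-→d10:-→d11:-→d12:-→d13:-→d14:-→d15:-→d16:-→d17:-→d18:-→d19:-→d20:H6→d21:-→d22:-→d23:-→d24:H5→d25:-  best=H5
  add 240.0.32.0/20 -> H5 at depth 20
  add 92.226.0.0/15 -> H4 at depth 15
  add 240.0.36.96/28 -> H0 at depth 28
  add 240.0.0.0/12 -> H3 at depth 12
  add 92.226.215.160/28 -> H3 at depth 28
  ? 240.0.32.231  path d0:H7→d1:-→d2:-→d3:-→d4:-→d5:-→d6:-→d7:-→d8:-→d9:-→d10:-→d11:-→d12:H3→d13:-→d14:-→d15:-→d16:-→d17:-→d18:-→d19:-→d20:H5→d21:-  best=H5
  add 150.40.0.0/16 -> H3 at depth 16

== LOOKUPS ==
["no-route","no-route","H3","H2","H4","H5","H2","H2","H2","H5","H2","H5","H5","H5"]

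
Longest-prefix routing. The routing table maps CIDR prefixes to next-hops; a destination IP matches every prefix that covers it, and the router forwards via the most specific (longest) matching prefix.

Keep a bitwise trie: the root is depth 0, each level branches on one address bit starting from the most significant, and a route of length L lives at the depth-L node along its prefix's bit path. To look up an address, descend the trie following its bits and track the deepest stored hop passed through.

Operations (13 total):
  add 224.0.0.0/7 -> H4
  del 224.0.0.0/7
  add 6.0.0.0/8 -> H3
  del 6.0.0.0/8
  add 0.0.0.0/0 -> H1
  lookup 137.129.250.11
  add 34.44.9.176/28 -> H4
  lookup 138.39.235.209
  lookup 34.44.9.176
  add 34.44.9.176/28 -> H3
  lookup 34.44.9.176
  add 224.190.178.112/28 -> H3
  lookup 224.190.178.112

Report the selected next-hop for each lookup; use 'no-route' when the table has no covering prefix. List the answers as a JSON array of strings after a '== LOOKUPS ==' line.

Apply in order:
  add 224.0.0.0/7 -> H4 at depth 7
  - 224.0.0.0/7 clear@7
  add 6.0.0.0/8 -> H3 at depth 8
  - 6.0.0.0/8 clear@8
  add 0.0.0.0/0 -> H1 at depth 0
  ? 137.129.250.11  path d0:H1→d1:-  best=H1
  add 34.44.9.176/28 -> H4 at depth 28
  ? 138.39.235.209  path d0:H1→d1:-  best=H1
  ? 34.44.9.176  path d0:H1→d1:-→d2:-→d3:-→d4:-→d5:-→d6:-→d7:-→d8:-→d9:-→d10:-→d11:-→d12:-→d13:-→d14:-→d15:-→d16:-→d17:-→d18:-→d19:-→d20:-→d21:-→d22:-→d23:-→d24:-→d25:-→d26:-→d27:-→d28:H4  best=H4
  add 34.44.9.176/28 -> H3 at depth 28
  ? 34.44.9.176  path d0:H1→d1:-→d2:-→d3:-→d4:-→d5:-→d6:-→d7:-→d8:-→d9:-→d10:-→d11:-→d12:-→d13:-→d14:-→d15:-→d16:-→d17:-→d18:-→d19:-→d20:-→d21:-→d22:-→d23:-→d24:-→d25:-→d26:-→d27:-→d28:H3  best=H3
  add 224.190.178.112/28 -> H3 at depth 28
  ? 224.190.178.112  path d0:H1→d1:-→d2:-→d3:-→d4:-→d5:-→d6:-→d7:-→d8:-→d9:-→d10:-→d11:-→d12:-→d13:-→d14:-→d15:-→d16:-→d17:-→d18:-→d19:-→d20:-→d21:-→d22:-→d23:-→d24:-→d25:-→d26:-→d27:-→d28:H3  best=H3

== LOOKUPS ==
["H1","H1","H4","H3","H3"]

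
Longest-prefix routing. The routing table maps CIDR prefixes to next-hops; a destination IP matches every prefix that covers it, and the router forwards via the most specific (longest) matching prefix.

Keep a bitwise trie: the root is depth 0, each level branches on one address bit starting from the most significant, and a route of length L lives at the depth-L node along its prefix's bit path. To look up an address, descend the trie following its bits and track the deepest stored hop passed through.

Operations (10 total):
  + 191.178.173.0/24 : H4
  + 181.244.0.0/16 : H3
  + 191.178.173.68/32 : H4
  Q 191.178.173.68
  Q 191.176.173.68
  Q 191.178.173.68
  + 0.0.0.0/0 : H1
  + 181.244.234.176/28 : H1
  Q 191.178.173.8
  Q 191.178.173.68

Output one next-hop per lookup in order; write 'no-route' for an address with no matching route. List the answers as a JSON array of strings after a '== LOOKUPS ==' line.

Trace:
  + 191.178.173.0/24 (H4) depth=24
  + 181.244.0.0/16 (H3) depth=16
  + 191.178.173.68/32 (H4) depth=32
  ? 191.178.173.68  path d0:-→d1:-→d2:-→d3:-→d4:-→d5:-→d6:-→d7:-→d8:-→d9:-→d10:-→d11:-→d12:-→d13:-→d14:-→d15:-→d16:-→d17:-→d18:-→d19:-→d20:-→d21:-→d22:-→d23:-→d24:H4→d25:-→d26:-→d27:-→d28:-→d29:-→d30:-→d31:-→d32:H4  best=H4
  ? 191.176.173.68  path d0:-→d1:-→d2:-→d3:-→d4:-→d5:-→d6:-→d7:-→d8:-→d9:-→d10:-→d11:-→d12:-→d13:-→d14:-  best=no-route
  ? 191.178.173.68  path d0:-→d1:-→d2:-→d3:-→d4:-→d5:-→d6:-→d7:-→d8:-→d9:-→d10:-→d11:-→d12:-→d13:-→d14:-→d15:-→d16:-→d17:-→d18:-→d19:-→d20:-→d21:-→d22:-→d23:-→d24:H4→d25:-→d26:-→d27:-→d28:-→d29:-→d30:-→d31:-→d32:H4  best=H4
  + 0.0.0.0/0 (H1) depth=0
  + 181.244.234.176/28 (H1) depth=28
  ? 191.178.173.8  path d0:H1→d1:-→d2:-→d3:-→d4:-→d5:-→d6:-→d7:-→d8:-→d9:-→d10:-→d11:-→d12:-→d13:-→d14:-→d15:-→d16:-→d17:-→d18:-→d19:-→d20:-→d21:-→d22:-→d23:-→d24:H4→d25:-  best=H4
  ? 191.178.173.68  path d0:H1→d1:-→d2:-→d3:-→d4:-→d5:-→d6:-→d7:-→d8:-→d9:-→d10:-→d11:-→d12:-→d13:-→d14:-→d15:-→d16:-→d17:-→d18:-→d19:-→d20:-→d21:-→d22:-→d23:-→d24:H4→d25:-→d26:-→d27:-→d28:-→d29:-→d30:-→d31:-→d32:H4  best=H4

== LOOKUPS ==
["H4","no-route","H4","H4","H4"]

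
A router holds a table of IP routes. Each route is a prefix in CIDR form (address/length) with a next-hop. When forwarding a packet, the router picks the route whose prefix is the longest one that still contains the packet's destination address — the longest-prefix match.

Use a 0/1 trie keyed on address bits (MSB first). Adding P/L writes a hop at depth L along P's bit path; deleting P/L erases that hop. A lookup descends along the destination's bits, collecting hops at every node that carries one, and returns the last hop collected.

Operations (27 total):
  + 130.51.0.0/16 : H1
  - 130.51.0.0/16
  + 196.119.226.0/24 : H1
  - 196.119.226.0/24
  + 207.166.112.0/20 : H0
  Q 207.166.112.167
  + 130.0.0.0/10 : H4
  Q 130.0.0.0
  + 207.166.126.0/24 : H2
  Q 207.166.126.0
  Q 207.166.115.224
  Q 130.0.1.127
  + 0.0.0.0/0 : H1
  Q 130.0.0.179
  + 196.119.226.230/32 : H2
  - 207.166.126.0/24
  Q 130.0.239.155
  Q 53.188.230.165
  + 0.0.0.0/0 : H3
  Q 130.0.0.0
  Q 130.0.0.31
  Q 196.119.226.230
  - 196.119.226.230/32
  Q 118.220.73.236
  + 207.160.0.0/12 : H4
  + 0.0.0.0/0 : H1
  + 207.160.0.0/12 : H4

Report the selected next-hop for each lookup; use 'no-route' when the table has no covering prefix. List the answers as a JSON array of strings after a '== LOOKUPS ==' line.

Apply in order:
  + 130.51.0.0/16 (H1) depth=16
  del 130.51.0.0/16 (clear depth 16)
  + 196.119.226.0/24 (H1) depth=24
  del 196.119.226.0/24 (clear depth 24)
  + 207.166.112.0/20 (H0) depth=20
  Q 207.166.112.167: descend 11001111101001100111 ; hops seen [H0] ; pick H0
  + 130.0.0.0/10 (H4) depth=10
  Q 130.0.0.0: descend 1000001000 ; hops seen [H4] ; pick H4
  + 207.166.126.0/24 (H2) depth=24
  Q 207.166.126.0: descend 110011111010011001111110 ; hops seen [H0,H2] ; pick H2
  Q 207.166.115.224: descend 11001111101001100111 ; hops seen [H0] ; pick H0
  Q 130.0.1.127: descend 1000001000 ; hops seen [H4] ; pick H4
  + 0.0.0.0/0 (H1) depth=0
  Q 130.0.0.179: descend 1000001000 ; hops seen [H1,H4] ; pick H4
  + 196.119.226.230/32 (H2) depth=32
  del 207.166.126.0/24 (clear depth 24)
  Q 130.0.239.155: descend 1000001000 ; hops seen [H1,H4] ; pick H4
  Q 53.188.230.165: descend ε ; hops seen [H1] ; pick H1
  + 0.0.0.0/0 (H3) depth=0
  Q 130.0.0.0: descend 1000001000 ; hops seen [H3,H4] ; pick H4
  Q 130.0.0.31: descend 1000001000 ; hops seen [H3,H4] ; pick H4
  Q 196.119.226.230: descend 11000100011101111110001011100110 ; hops seen [H3,H2] ; pick H2
  del 196.119.226.230/32 (clear depth 32)
  Q 118.220.73.236: descend ε ; hops seen [H3] ; pick H3
  + 207.160.0.0/12 (H4) depth=12
  + 0.0.0.0/0 (H1) depth=0
  + 207.160.0.0/12 (H4) depth=12

== LOOKUPS ==
["H0","H4","H2","H0","H4","H4","H4","H1","H4","H4","H2","H3"]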